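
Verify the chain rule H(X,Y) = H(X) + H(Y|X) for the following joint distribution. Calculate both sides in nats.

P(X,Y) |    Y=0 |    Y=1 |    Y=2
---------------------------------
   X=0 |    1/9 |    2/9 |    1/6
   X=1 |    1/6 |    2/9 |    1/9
H(X,Y) = 1.7540, H(X) = 0.6931, H(Y|X) = 1.0609 (all in nats)

Chain rule: H(X,Y) = H(X) + H(Y|X)

Left side — joint entropy directly:
H(X,Y) = -Σ p(x,y) log p(x,y) = 1.7540 nats

Right side — compute H(Y|X) from the conditional distributions:
P(X) = (1/2, 1/2), so H(X) = 0.6931 nats
H(Y|X) = Σ_x P(X=x) · H(Y|X=x):
  P(Y|X=0) = (2/9, 4/9, 1/3), H(Y|X=0) = 1.0609, weight P(X=0) = 1/2
  P(Y|X=1) = (1/3, 4/9, 2/9), H(Y|X=1) = 1.0609, weight P(X=1) = 1/2
H(Y|X) = 1.0609 nats

H(X) + H(Y|X) = 0.6931 + 1.0609 = 1.7540 nats

Both sides equal 1.7540 nats. ✓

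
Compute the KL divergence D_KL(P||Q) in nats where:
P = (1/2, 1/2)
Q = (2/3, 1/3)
0.0589 nats

KL divergence: D_KL(P||Q) = Σ p(x) log(p(x)/q(x))

Computing term by term:
  x=0: 1/2 × log_e[(1/2)/(2/3)] = 1/2 × -0.2877 = -0.1438
  x=1: 1/2 × log_e[(1/2)/(1/3)] = 1/2 × 0.4055 = 0.2027

D_KL(P||Q) = 0.0589 nats

Note: KL divergence is always non-negative and equals 0 iff P = Q.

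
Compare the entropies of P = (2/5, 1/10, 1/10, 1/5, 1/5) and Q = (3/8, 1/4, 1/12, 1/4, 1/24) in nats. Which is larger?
P

Computing entropies in nats:
H(P) = 1.4708
H(Q) = 1.4005

Distribution P has higher entropy.

Intuition: The distribution closer to uniform (more spread out) has higher entropy.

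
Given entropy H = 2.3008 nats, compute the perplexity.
9.9822

Perplexity is e^H (or exp(H) for natural log).

H = 2.3008 nats
Perplexity = e^2.3008 = 9.9822

Interpretation: The model's uncertainty is equivalent to choosing uniformly among 10.0 options.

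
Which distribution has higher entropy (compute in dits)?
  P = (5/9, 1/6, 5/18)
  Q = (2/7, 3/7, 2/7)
Q

Computing entropies in dits:
H(P) = 0.4260
H(Q) = 0.4686

Distribution Q has higher entropy.

Intuition: The distribution closer to uniform (more spread out) has higher entropy.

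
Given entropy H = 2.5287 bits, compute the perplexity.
5.7705

Perplexity is 2^H (or exp(H) for natural log).

H = 2.5287 bits
Perplexity = 2^2.5287 = 5.7705

Interpretation: The model's uncertainty is equivalent to choosing uniformly among 5.8 options.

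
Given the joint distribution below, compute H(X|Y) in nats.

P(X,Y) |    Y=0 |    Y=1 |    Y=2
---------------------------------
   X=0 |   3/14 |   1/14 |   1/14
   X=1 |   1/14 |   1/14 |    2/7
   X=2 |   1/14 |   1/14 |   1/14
0.9466 nats

Using the chain rule: H(X|Y) = H(X,Y) - H(Y)

First, compute H(X,Y) = 2.0076 nats

Marginal P(Y) = (5/14, 3/14, 3/7)
H(Y) = 1.0609 nats

H(X|Y) = H(X,Y) - H(Y) = 2.0076 - 1.0609 = 0.9466 nats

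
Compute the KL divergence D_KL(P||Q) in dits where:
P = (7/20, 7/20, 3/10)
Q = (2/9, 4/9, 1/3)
0.0190 dits

KL divergence: D_KL(P||Q) = Σ p(x) log(p(x)/q(x))

Computing term by term:
  x=0: 7/20 × log_10[(7/20)/(2/9)] = 7/20 × 0.1973 = 0.0690
  x=1: 7/20 × log_10[(7/20)/(4/9)] = 7/20 × -0.1037 = -0.0363
  x=2: 3/10 × log_10[(3/10)/(1/3)] = 3/10 × -0.0458 = -0.0137

D_KL(P||Q) = 0.0190 dits

Note: KL divergence is always non-negative and equals 0 iff P = Q.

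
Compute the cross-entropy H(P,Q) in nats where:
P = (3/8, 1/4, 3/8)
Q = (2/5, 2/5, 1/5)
1.1762 nats

Cross-entropy: H(P,Q) = -Σ p(x) log q(x)

Alternatively: H(P,Q) = H(P) + D_KL(P||Q)
H(P) = 1.0822 nats
D_KL(P||Q) = 0.0940 nats

H(P,Q) = 1.0822 + 0.0940 = 1.1762 nats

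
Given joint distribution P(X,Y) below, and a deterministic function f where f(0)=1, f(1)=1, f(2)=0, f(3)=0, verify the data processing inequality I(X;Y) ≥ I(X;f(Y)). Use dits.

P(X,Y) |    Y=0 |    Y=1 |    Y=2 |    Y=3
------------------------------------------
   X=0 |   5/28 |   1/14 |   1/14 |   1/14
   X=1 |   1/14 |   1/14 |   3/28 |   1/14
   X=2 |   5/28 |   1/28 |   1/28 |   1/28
I(X;Y) = 0.0242, I(X;f(Y)) = 0.0135, inequality holds: 0.0242 ≥ 0.0135

Data Processing Inequality: For any Markov chain X → Y → Z, we have I(X;Y) ≥ I(X;Z).

Here Z = f(Y) is a deterministic function of Y, forming X → Y → Z.

Original I(X;Y) = 0.0242 dits

After applying f:
P(X,Z) where Z=f(Y):
- P(X,Z=0) = P(X,Y=2) + P(X,Y=3)
- P(X,Z=1) = P(X,Y=0) + P(X,Y=1)

I(X;Z) = I(X;f(Y)) = 0.0135 dits

Verification: 0.0242 ≥ 0.0135 ✓

Information cannot be created by processing; the function f can only lose information about X.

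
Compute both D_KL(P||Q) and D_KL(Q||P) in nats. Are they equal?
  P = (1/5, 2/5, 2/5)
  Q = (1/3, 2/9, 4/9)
D_KL(P||Q) = 0.0908, D_KL(Q||P) = 0.0865

KL divergence is not symmetric: D_KL(P||Q) ≠ D_KL(Q||P) in general.

D_KL(P||Q) = 0.0908 nats
D_KL(Q||P) = 0.0865 nats

No, they are not equal!

This asymmetry is why KL divergence is not a true distance metric.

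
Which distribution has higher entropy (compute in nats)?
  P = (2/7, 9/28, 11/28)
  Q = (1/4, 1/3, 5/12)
P

Computing entropies in nats:
H(P) = 1.0898
H(Q) = 1.0776

Distribution P has higher entropy.

Intuition: The distribution closer to uniform (more spread out) has higher entropy.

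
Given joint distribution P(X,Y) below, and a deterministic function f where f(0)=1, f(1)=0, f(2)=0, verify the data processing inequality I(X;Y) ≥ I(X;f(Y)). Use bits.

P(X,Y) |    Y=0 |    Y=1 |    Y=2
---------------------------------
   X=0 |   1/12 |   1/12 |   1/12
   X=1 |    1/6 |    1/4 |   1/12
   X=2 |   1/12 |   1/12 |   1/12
I(X;Y) = 0.0325, I(X;f(Y)) = 0.0000, inequality holds: 0.0325 ≥ 0.0000

Data Processing Inequality: For any Markov chain X → Y → Z, we have I(X;Y) ≥ I(X;Z).

Here Z = f(Y) is a deterministic function of Y, forming X → Y → Z.

Original I(X;Y) = 0.0325 bits

After applying f:
P(X,Z) where Z=f(Y):
- P(X,Z=0) = P(X,Y=1) + P(X,Y=2)
- P(X,Z=1) = P(X,Y=0)

I(X;Z) = I(X;f(Y)) = 0.0000 bits

Verification: 0.0325 ≥ 0.0000 ✓

Information cannot be created by processing; the function f can only lose information about X.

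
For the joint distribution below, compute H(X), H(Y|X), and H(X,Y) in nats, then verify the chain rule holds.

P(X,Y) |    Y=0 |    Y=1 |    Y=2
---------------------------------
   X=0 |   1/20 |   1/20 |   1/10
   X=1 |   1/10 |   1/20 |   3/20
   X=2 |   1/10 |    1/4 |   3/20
H(X,Y) = 2.0558, H(X) = 1.0297, H(Y|X) = 1.0262 (all in nats)

Chain rule: H(X,Y) = H(X) + H(Y|X)

Left side — joint entropy directly:
H(X,Y) = -Σ p(x,y) log p(x,y) = 2.0558 nats

Right side — compute H(Y|X) from the conditional distributions:
P(X) = (1/5, 3/10, 1/2), so H(X) = 1.0297 nats
H(Y|X) = Σ_x P(X=x) · H(Y|X=x):
  P(Y|X=0) = (1/4, 1/4, 1/2), H(Y|X=0) = 1.0397, weight P(X=0) = 1/5
  P(Y|X=1) = (1/3, 1/6, 1/2), H(Y|X=1) = 1.0114, weight P(X=1) = 3/10
  P(Y|X=2) = (1/5, 1/2, 3/10), H(Y|X=2) = 1.0297, weight P(X=2) = 1/2
H(Y|X) = 1.0262 nats

H(X) + H(Y|X) = 1.0297 + 1.0262 = 2.0558 nats

Both sides equal 2.0558 nats. ✓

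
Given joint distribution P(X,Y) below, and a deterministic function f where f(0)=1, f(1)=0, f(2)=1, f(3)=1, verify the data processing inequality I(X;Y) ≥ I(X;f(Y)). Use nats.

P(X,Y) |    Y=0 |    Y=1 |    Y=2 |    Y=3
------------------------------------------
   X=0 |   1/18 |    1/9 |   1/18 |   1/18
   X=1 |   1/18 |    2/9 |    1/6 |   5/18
I(X;Y) = 0.0265, I(X;f(Y)) = 0.0038, inequality holds: 0.0265 ≥ 0.0038

Data Processing Inequality: For any Markov chain X → Y → Z, we have I(X;Y) ≥ I(X;Z).

Here Z = f(Y) is a deterministic function of Y, forming X → Y → Z.

Original I(X;Y) = 0.0265 nats

After applying f:
P(X,Z) where Z=f(Y):
- P(X,Z=0) = P(X,Y=1)
- P(X,Z=1) = P(X,Y=0) + P(X,Y=2) + P(X,Y=3)

I(X;Z) = I(X;f(Y)) = 0.0038 nats

Verification: 0.0265 ≥ 0.0038 ✓

Information cannot be created by processing; the function f can only lose information about X.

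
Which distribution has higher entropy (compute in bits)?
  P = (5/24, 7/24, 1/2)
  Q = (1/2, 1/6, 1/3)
P

Computing entropies in bits:
H(P) = 1.4899
H(Q) = 1.4591

Distribution P has higher entropy.

Intuition: The distribution closer to uniform (more spread out) has higher entropy.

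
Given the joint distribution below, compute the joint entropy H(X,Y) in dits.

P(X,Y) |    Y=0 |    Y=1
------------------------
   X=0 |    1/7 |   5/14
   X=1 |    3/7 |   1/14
0.5200 dits

Joint entropy is H(X,Y) = -Σ_{x,y} p(x,y) log p(x,y).

Summing over all non-zero entries:
H(X,Y) = -[1/7·log_10(1/7) + 5/14·log_10(5/14) + 3/7·log_10(3/7) + 1/14·log_10(1/14)]
H(X,Y) = 0.5200 dits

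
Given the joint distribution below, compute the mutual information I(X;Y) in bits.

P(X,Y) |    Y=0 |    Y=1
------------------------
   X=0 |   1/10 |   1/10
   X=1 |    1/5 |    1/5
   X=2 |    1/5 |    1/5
0.0000 bits

Mutual information: I(X;Y) = H(X) + H(Y) - H(X,Y)

Marginals:
P(X) = (1/5, 2/5, 2/5), H(X) = 1.5219 bits
P(Y) = (1/2, 1/2), H(Y) = 1.0000 bits

Joint entropy: H(X,Y) = 2.5219 bits

I(X;Y) = 1.5219 + 1.0000 - 2.5219 = 0.0000 bits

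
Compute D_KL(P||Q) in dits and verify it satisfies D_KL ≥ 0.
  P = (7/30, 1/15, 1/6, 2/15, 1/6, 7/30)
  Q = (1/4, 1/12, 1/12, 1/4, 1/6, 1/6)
0.0344 dits

KL divergence satisfies the Gibbs inequality: D_KL(P||Q) ≥ 0 for all distributions P, Q.

D_KL(P||Q) = Σ p(x) log(p(x)/q(x))
Term by term:
  x=0: 7/30 × log_10[(7/30)/(1/4)] = -0.0070
  x=1: 1/15 × log_10[(1/15)/(1/12)] = -0.0065
  x=2: 1/6 × log_10[(1/6)/(1/12)] = 0.0502
  x=3: 2/15 × log_10[(2/15)/(1/4)] = -0.0364
  x=4: 1/6 × log_10[(1/6)/(1/6)] = 0.0000
  x=5: 7/30 × log_10[(7/30)/(1/6)] = 0.0341
D_KL(P||Q) = 0.0344 dits

D_KL(P||Q) = 0.0344 ≥ 0 ✓

This non-negativity is a fundamental property: relative entropy cannot be negative because it measures how different Q is from P.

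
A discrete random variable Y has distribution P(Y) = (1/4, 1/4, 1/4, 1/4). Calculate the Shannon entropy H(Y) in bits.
2.0000 bits

Shannon entropy is H(X) = -Σ p(x) log p(x).

For P = (1/4, 1/4, 1/4, 1/4):
H = -1/4 × log_2(1/4) -1/4 × log_2(1/4) -1/4 × log_2(1/4) -1/4 × log_2(1/4)
H = 2.0000 bits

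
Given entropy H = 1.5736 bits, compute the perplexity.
2.9765

Perplexity is 2^H (or exp(H) for natural log).

H = 1.5736 bits
Perplexity = 2^1.5736 = 2.9765

Interpretation: The model's uncertainty is equivalent to choosing uniformly among 3.0 options.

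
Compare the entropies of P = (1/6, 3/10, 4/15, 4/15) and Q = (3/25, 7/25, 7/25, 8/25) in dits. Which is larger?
P

Computing entropies in dits:
H(P) = 0.5927
H(Q) = 0.5784

Distribution P has higher entropy.

Intuition: The distribution closer to uniform (more spread out) has higher entropy.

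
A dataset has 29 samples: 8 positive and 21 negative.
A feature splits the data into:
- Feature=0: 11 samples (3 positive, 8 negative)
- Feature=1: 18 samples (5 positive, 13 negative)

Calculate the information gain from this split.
0.0000 bits

Information Gain = H(Y) - H(Y|Feature)

Before split:
P(positive) = 8/29 = 0.2759
H(Y) = 0.8498 bits

After split:
Feature=0: H = 0.8454 bits (weight = 11/29)
Feature=1: H = 0.8524 bits (weight = 18/29)
H(Y|Feature) = (11/29)×0.8454 + (18/29)×0.8524 = 0.8497 bits

Information Gain = 0.8498 - 0.8497 = 0.0000 bits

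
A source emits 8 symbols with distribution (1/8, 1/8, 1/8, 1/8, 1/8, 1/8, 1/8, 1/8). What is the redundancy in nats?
0.0000 nats

Redundancy measures how far a source is from maximum entropy:
R = H_max - H(X)

Maximum entropy for 8 symbols: H_max = log_e(8) = 2.0794 nats
Actual entropy: H(X) = 2.0794 nats
Redundancy: R = 2.0794 - 2.0794 = 0.0000 nats

This redundancy represents potential for compression: the source could be compressed by 0.0000 nats per symbol.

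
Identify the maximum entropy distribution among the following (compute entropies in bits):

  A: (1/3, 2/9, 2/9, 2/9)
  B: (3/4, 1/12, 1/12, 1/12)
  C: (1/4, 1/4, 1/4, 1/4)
C

For a discrete distribution over n outcomes, entropy is maximized by the uniform distribution.

Computing entropies:
H(A) = 1.9749 bits
H(B) = 1.2075 bits
H(C) = 2.0000 bits

The uniform distribution (where all probabilities equal 1/4) achieves the maximum entropy of log_2(4) = 2.0000 bits.

Distribution C has the highest entropy.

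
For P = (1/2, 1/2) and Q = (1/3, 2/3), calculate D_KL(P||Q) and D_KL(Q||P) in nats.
D_KL(P||Q) = 0.0589, D_KL(Q||P) = 0.0566

KL divergence is not symmetric: D_KL(P||Q) ≠ D_KL(Q||P) in general.

D_KL(P||Q) = 0.0589 nats
D_KL(Q||P) = 0.0566 nats

No, they are not equal!

This asymmetry is why KL divergence is not a true distance metric.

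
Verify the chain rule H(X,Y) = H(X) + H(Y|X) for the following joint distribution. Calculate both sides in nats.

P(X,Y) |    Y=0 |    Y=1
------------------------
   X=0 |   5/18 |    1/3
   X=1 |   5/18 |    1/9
H(X,Y) = 1.3220, H(X) = 0.6682, H(Y|X) = 0.6537 (all in nats)

Chain rule: H(X,Y) = H(X) + H(Y|X)

Left side — joint entropy directly:
H(X,Y) = -Σ p(x,y) log p(x,y) = 1.3220 nats

Right side — compute H(Y|X) from the conditional distributions:
P(X) = (11/18, 7/18), so H(X) = 0.6682 nats
H(Y|X) = Σ_x P(X=x) · H(Y|X=x):
  P(Y|X=0) = (5/11, 6/11), H(Y|X=0) = 0.6890, weight P(X=0) = 11/18
  P(Y|X=1) = (5/7, 2/7), H(Y|X=1) = 0.5983, weight P(X=1) = 7/18
H(Y|X) = 0.6537 nats

H(X) + H(Y|X) = 0.6682 + 0.6537 = 1.3220 nats

Both sides equal 1.3220 nats. ✓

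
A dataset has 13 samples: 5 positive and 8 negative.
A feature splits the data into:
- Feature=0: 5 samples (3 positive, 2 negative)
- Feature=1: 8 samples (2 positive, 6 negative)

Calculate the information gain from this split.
0.0885 bits

Information Gain = H(Y) - H(Y|Feature)

Before split:
P(positive) = 5/13 = 0.3846
H(Y) = 0.9612 bits

After split:
Feature=0: H = 0.9710 bits (weight = 5/13)
Feature=1: H = 0.8113 bits (weight = 8/13)
H(Y|Feature) = (5/13)×0.9710 + (8/13)×0.8113 = 0.8727 bits

Information Gain = 0.9612 - 0.8727 = 0.0885 bits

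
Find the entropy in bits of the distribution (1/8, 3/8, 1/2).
1.4056 bits

Shannon entropy is H(X) = -Σ p(x) log p(x).

For P = (1/8, 3/8, 1/2):
H = -1/8 × log_2(1/8) -3/8 × log_2(3/8) -1/2 × log_2(1/2)
H = 1.4056 bits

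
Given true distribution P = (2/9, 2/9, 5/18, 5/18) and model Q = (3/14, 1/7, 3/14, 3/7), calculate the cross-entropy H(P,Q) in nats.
1.4380 nats

Cross-entropy: H(P,Q) = -Σ p(x) log q(x)

Alternatively: H(P,Q) = H(P) + D_KL(P||Q)
H(P) = 1.3801 nats
D_KL(P||Q) = 0.0579 nats

H(P,Q) = 1.3801 + 0.0579 = 1.4380 nats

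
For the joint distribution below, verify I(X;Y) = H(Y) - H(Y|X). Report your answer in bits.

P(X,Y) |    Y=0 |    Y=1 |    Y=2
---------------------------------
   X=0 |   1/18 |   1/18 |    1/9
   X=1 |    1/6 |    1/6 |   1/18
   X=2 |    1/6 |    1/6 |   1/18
I(X;Y) = 0.0818 bits

Mutual information has multiple equivalent forms:
- I(X;Y) = H(X) - H(X|Y)
- I(X;Y) = H(Y) - H(Y|X)
- I(X;Y) = H(X) + H(Y) - H(X,Y)

Computing all quantities:
H(X) = 1.5420, H(Y) = 1.5420, H(X,Y) = 3.0022
H(X|Y) = 1.4602, H(Y|X) = 1.4602

Verification:
H(X) - H(X|Y) = 1.5420 - 1.4602 = 0.0818
H(Y) - H(Y|X) = 1.5420 - 1.4602 = 0.0818
H(X) + H(Y) - H(X,Y) = 1.5420 + 1.5420 - 3.0022 = 0.0818

All forms give I(X;Y) = 0.0818 bits. ✓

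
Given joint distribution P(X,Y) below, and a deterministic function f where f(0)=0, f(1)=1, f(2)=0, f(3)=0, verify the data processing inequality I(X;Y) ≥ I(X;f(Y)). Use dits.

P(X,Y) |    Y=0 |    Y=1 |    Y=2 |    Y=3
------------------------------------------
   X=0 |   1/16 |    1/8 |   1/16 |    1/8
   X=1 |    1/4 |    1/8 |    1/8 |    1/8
I(X;Y) = 0.0171, I(X;f(Y)) = 0.0047, inequality holds: 0.0171 ≥ 0.0047

Data Processing Inequality: For any Markov chain X → Y → Z, we have I(X;Y) ≥ I(X;Z).

Here Z = f(Y) is a deterministic function of Y, forming X → Y → Z.

Original I(X;Y) = 0.0171 dits

After applying f:
P(X,Z) where Z=f(Y):
- P(X,Z=0) = P(X,Y=0) + P(X,Y=2) + P(X,Y=3)
- P(X,Z=1) = P(X,Y=1)

I(X;Z) = I(X;f(Y)) = 0.0047 dits

Verification: 0.0171 ≥ 0.0047 ✓

Information cannot be created by processing; the function f can only lose information about X.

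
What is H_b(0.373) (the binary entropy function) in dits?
0.2869 dits

The binary entropy function is:
H(p) = -p log(p) - (1-p) log(1-p)

H(0.373) = -0.373 × log_10(0.373) - 0.627 × log_10(0.627)
H(0.373) = 0.2869 dits

Note: Binary entropy is maximized at p=0.5 (H=1 bit) and minimized at p=0 or p=1 (H=0).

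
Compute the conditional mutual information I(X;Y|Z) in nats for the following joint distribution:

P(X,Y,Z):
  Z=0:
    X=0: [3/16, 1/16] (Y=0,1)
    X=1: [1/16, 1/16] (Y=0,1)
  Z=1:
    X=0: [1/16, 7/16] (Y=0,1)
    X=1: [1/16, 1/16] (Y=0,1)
0.0492 nats

Conditional mutual information: I(X;Y|Z) = H(X|Z) + H(Y|Z) - H(X,Y|Z)

H(Z) = 0.6616
H(X,Z) = 1.2130 → H(X|Z) = 0.5514
H(Y,Z) = 1.2130 → H(Y|Z) = 0.5514
H(X,Y,Z) = 1.7153 → H(X,Y|Z) = 1.0537

I(X;Y|Z) = 0.5514 + 0.5514 - 1.0537 = 0.0492 nats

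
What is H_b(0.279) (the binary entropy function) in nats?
0.5920 nats

The binary entropy function is:
H(p) = -p log(p) - (1-p) log(1-p)

H(0.279) = -0.279 × log_e(0.279) - 0.721 × log_e(0.721)
H(0.279) = 0.5920 nats

Note: Binary entropy is maximized at p=0.5 (H=1 bit) and minimized at p=0 or p=1 (H=0).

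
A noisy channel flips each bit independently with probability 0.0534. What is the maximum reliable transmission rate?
0.6993 bits

For a binary symmetric channel (BSC) with error probability p:
Capacity C = 1 - H(p) bits per symbol

where H(p) = -p log₂(p) - (1-p) log₂(1-p) is the binary entropy function.

H(0.0534) = 0.3007 bits
C = 1 - 0.3007 = 0.6993 bits per symbol

This means we can reliably transmit up to 0.6993 bits of information per channel use.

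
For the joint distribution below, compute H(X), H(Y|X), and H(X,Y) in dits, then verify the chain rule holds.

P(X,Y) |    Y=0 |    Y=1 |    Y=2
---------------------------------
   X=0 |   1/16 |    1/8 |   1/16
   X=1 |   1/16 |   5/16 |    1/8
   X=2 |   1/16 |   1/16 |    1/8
H(X,Y) = 0.8728, H(X) = 0.4515, H(Y|X) = 0.4213 (all in dits)

Chain rule: H(X,Y) = H(X) + H(Y|X)

Left side — joint entropy directly:
H(X,Y) = -Σ p(x,y) log p(x,y) = 0.8728 dits

Right side — compute H(Y|X) from the conditional distributions:
P(X) = (1/4, 1/2, 1/4), so H(X) = 0.4515 dits
H(Y|X) = Σ_x P(X=x) · H(Y|X=x):
  P(Y|X=0) = (1/4, 1/2, 1/4), H(Y|X=0) = 0.4515, weight P(X=0) = 1/4
  P(Y|X=1) = (1/8, 5/8, 1/4), H(Y|X=1) = 0.3910, weight P(X=1) = 1/2
  P(Y|X=2) = (1/4, 1/4, 1/2), H(Y|X=2) = 0.4515, weight P(X=2) = 1/4
H(Y|X) = 0.4213 dits

H(X) + H(Y|X) = 0.4515 + 0.4213 = 0.8728 dits

Both sides equal 0.8728 dits. ✓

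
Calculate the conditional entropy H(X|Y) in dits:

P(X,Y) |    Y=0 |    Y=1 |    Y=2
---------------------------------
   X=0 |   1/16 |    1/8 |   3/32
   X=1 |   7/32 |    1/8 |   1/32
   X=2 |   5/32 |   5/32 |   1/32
0.4458 dits

Using the chain rule: H(X|Y) = H(X,Y) - H(Y)

First, compute H(X,Y) = 0.8878 dits

Marginal P(Y) = (7/16, 13/32, 5/32)
H(Y) = 0.4420 dits

H(X|Y) = H(X,Y) - H(Y) = 0.8878 - 0.4420 = 0.4458 dits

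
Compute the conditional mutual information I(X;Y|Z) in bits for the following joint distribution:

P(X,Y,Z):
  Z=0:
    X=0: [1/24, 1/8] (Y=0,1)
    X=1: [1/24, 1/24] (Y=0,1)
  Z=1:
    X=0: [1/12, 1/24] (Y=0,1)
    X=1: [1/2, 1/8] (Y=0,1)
0.0182 bits

Conditional mutual information: I(X;Y|Z) = H(X|Z) + H(Y|Z) - H(X,Y|Z)

H(Z) = 0.8113
H(X,Z) = 1.5284 → H(X|Z) = 0.7171
H(Y,Z) = 1.6140 → H(Y|Z) = 0.8027
H(X,Y,Z) = 2.3129 → H(X,Y|Z) = 1.5016

I(X;Y|Z) = 0.7171 + 0.8027 - 1.5016 = 0.0182 bits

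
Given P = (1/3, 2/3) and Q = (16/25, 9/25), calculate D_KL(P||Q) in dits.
0.0840 dits

KL divergence: D_KL(P||Q) = Σ p(x) log(p(x)/q(x))

Computing term by term:
  x=0: 1/3 × log_10[(1/3)/(16/25)] = 1/3 × -0.2833 = -0.0944
  x=1: 2/3 × log_10[(2/3)/(9/25)] = 2/3 × 0.2676 = 0.1784

D_KL(P||Q) = 0.0840 dits

Note: KL divergence is always non-negative and equals 0 iff P = Q.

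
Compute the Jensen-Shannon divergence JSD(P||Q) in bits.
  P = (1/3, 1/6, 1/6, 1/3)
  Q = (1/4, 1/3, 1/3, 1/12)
0.1031 bits

Jensen-Shannon divergence is:
JSD(P||Q) = 0.5 × D_KL(P||M) + 0.5 × D_KL(Q||M)
where M = 0.5 × (P + Q) is the mixture distribution.

M = 0.5 × (1/3, 1/6, 1/6, 1/3) + 0.5 × (1/4, 1/3, 1/3, 1/12) = (7/24, 1/4, 1/4, 5/24)

D_KL(P||M) = 0.0953 bits
D_KL(Q||M) = 0.1109 bits

JSD(P||Q) = 0.5 × 0.0953 + 0.5 × 0.1109 = 0.1031 bits

Unlike KL divergence, JSD is symmetric and bounded: 0 ≤ JSD ≤ log(2).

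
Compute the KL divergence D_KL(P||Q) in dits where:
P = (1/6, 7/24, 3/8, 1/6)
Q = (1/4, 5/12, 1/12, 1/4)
0.1411 dits

KL divergence: D_KL(P||Q) = Σ p(x) log(p(x)/q(x))

Computing term by term:
  x=0: 1/6 × log_10[(1/6)/(1/4)] = 1/6 × -0.1761 = -0.0293
  x=1: 7/24 × log_10[(7/24)/(5/12)] = 7/24 × -0.1549 = -0.0452
  x=2: 3/8 × log_10[(3/8)/(1/12)] = 3/8 × 0.6532 = 0.2450
  x=3: 1/6 × log_10[(1/6)/(1/4)] = 1/6 × -0.1761 = -0.0293

D_KL(P||Q) = 0.1411 dits

Note: KL divergence is always non-negative and equals 0 iff P = Q.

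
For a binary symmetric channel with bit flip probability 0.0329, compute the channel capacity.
0.7913 bits

For a binary symmetric channel (BSC) with error probability p:
Capacity C = 1 - H(p) bits per symbol

where H(p) = -p log₂(p) - (1-p) log₂(1-p) is the binary entropy function.

H(0.0329) = 0.2087 bits
C = 1 - 0.2087 = 0.7913 bits per symbol

This means we can reliably transmit up to 0.7913 bits of information per channel use.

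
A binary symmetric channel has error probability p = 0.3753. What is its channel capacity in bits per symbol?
0.0453 bits

For a binary symmetric channel (BSC) with error probability p:
Capacity C = 1 - H(p) bits per symbol

where H(p) = -p log₂(p) - (1-p) log₂(1-p) is the binary entropy function.

H(0.3753) = 0.9547 bits
C = 1 - 0.9547 = 0.0453 bits per symbol

This means we can reliably transmit up to 0.0453 bits of information per channel use.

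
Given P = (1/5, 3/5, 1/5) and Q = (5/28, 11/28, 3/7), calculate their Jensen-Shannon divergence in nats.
0.0325 nats

Jensen-Shannon divergence is:
JSD(P||Q) = 0.5 × D_KL(P||M) + 0.5 × D_KL(Q||M)
where M = 0.5 × (P + Q) is the mixture distribution.

M = 0.5 × (1/5, 3/5, 1/5) + 0.5 × (5/28, 11/28, 3/7) = (0.189286, 0.496429, 11/35)

D_KL(P||M) = 0.0343 nats
D_KL(Q||M) = 0.0306 nats

JSD(P||Q) = 0.5 × 0.0343 + 0.5 × 0.0306 = 0.0325 nats

Unlike KL divergence, JSD is symmetric and bounded: 0 ≤ JSD ≤ log(2).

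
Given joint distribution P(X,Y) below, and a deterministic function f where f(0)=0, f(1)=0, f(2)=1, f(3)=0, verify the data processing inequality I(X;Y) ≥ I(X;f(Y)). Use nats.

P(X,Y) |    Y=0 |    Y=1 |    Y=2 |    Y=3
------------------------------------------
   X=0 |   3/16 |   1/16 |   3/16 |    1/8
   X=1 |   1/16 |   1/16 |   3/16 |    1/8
I(X;Y) = 0.0249, I(X;f(Y)) = 0.0048, inequality holds: 0.0249 ≥ 0.0048

Data Processing Inequality: For any Markov chain X → Y → Z, we have I(X;Y) ≥ I(X;Z).

Here Z = f(Y) is a deterministic function of Y, forming X → Y → Z.

Original I(X;Y) = 0.0249 nats

After applying f:
P(X,Z) where Z=f(Y):
- P(X,Z=0) = P(X,Y=0) + P(X,Y=1) + P(X,Y=3)
- P(X,Z=1) = P(X,Y=2)

I(X;Z) = I(X;f(Y)) = 0.0048 nats

Verification: 0.0249 ≥ 0.0048 ✓

Information cannot be created by processing; the function f can only lose information about X.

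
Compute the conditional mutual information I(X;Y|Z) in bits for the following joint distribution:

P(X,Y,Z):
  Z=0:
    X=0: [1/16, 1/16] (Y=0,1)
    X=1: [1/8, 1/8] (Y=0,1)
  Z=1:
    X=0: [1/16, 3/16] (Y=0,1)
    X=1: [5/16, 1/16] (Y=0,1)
0.1603 bits

Conditional mutual information: I(X;Y|Z) = H(X|Z) + H(Y|Z) - H(X,Y|Z)

H(Z) = 0.9544
H(X,Z) = 1.9056 → H(X|Z) = 0.9512
H(Y,Z) = 1.9363 → H(Y|Z) = 0.9818
H(X,Y,Z) = 2.7272 → H(X,Y|Z) = 1.7728

I(X;Y|Z) = 0.9512 + 0.9818 - 1.7728 = 0.1603 bits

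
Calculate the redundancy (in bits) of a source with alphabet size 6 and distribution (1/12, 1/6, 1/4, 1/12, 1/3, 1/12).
0.2296 bits

Redundancy measures how far a source is from maximum entropy:
R = H_max - H(X)

Maximum entropy for 6 symbols: H_max = log_2(6) = 2.5850 bits
Actual entropy: H(X) = 2.3554 bits
Redundancy: R = 2.5850 - 2.3554 = 0.2296 bits

This redundancy represents potential for compression: the source could be compressed by 0.2296 bits per symbol.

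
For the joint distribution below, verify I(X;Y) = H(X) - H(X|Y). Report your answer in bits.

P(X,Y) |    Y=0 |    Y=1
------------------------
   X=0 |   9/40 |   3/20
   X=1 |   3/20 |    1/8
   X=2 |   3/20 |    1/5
I(X;Y) = 0.0159 bits

Mutual information has multiple equivalent forms:
- I(X;Y) = H(X) - H(X|Y)
- I(X;Y) = H(Y) - H(Y|X)
- I(X;Y) = H(X) + H(Y) - H(X,Y)

Computing all quantities:
H(X) = 1.5729, H(Y) = 0.9982, H(X,Y) = 2.5552
H(X|Y) = 1.5570, H(Y|X) = 0.9823

Verification:
H(X) - H(X|Y) = 1.5729 - 1.5570 = 0.0159
H(Y) - H(Y|X) = 0.9982 - 0.9823 = 0.0159
H(X) + H(Y) - H(X,Y) = 1.5729 + 0.9982 - 2.5552 = 0.0159

All forms give I(X;Y) = 0.0159 bits. ✓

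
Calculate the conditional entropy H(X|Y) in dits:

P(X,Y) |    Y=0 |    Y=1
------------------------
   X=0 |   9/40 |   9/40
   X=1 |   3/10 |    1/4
0.2984 dits

Using the chain rule: H(X|Y) = H(X,Y) - H(Y)

First, compute H(X,Y) = 0.5989 dits

Marginal P(Y) = (21/40, 19/40)
H(Y) = 0.3005 dits

H(X|Y) = H(X,Y) - H(Y) = 0.5989 - 0.3005 = 0.2984 dits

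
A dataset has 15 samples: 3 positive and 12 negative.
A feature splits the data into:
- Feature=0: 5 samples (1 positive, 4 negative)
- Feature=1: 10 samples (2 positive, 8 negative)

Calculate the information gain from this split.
0.0000 bits

Information Gain = H(Y) - H(Y|Feature)

Before split:
P(positive) = 3/15 = 0.2000
H(Y) = 0.7219 bits

After split:
Feature=0: H = 0.7219 bits (weight = 5/15)
Feature=1: H = 0.7219 bits (weight = 10/15)
H(Y|Feature) = (5/15)×0.7219 + (10/15)×0.7219 = 0.7219 bits

Information Gain = 0.7219 - 0.7219 = 0.0000 bits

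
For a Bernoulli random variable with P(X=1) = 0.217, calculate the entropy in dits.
0.2272 dits

The binary entropy function is:
H(p) = -p log(p) - (1-p) log(1-p)

H(0.217) = -0.217 × log_10(0.217) - 0.783 × log_10(0.783)
H(0.217) = 0.2272 dits

Note: Binary entropy is maximized at p=0.5 (H=1 bit) and minimized at p=0 or p=1 (H=0).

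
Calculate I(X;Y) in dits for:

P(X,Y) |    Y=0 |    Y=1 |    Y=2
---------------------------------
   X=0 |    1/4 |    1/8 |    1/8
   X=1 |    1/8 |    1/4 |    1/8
0.0184 dits

Mutual information: I(X;Y) = H(X) + H(Y) - H(X,Y)

Marginals:
P(X) = (1/2, 1/2), H(X) = 0.3010 dits
P(Y) = (3/8, 3/8, 1/4), H(Y) = 0.4700 dits

Joint entropy: H(X,Y) = 0.7526 dits

I(X;Y) = 0.3010 + 0.4700 - 0.7526 = 0.0184 dits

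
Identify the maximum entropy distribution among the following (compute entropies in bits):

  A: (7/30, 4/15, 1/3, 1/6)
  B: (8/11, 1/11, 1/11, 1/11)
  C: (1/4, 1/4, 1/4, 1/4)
C

For a discrete distribution over n outcomes, entropy is maximized by the uniform distribution.

Computing entropies:
H(A) = 1.9575 bits
H(B) = 1.2776 bits
H(C) = 2.0000 bits

The uniform distribution (where all probabilities equal 1/4) achieves the maximum entropy of log_2(4) = 2.0000 bits.

Distribution C has the highest entropy.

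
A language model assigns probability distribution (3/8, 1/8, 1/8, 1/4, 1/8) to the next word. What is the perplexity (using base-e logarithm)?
4.4557

Perplexity is e^H (or exp(H) for natural log).

First, H = -Σ p log p = 1.4942 nats
Perplexity = e^1.4942 = 4.4557

Interpretation: The model's uncertainty is equivalent to choosing uniformly among 4.5 options.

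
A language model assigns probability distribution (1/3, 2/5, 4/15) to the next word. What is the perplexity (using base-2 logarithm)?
2.9600

Perplexity is 2^H (or exp(H) for natural log).

First, H = -Σ p log p = 1.5656 bits
Perplexity = 2^1.5656 = 2.9600

Interpretation: The model's uncertainty is equivalent to choosing uniformly among 3.0 options.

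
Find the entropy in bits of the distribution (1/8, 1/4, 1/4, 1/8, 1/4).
2.2500 bits

Shannon entropy is H(X) = -Σ p(x) log p(x).

For P = (1/8, 1/4, 1/4, 1/8, 1/4):
H = -1/8 × log_2(1/8) -1/4 × log_2(1/4) -1/4 × log_2(1/4) -1/8 × log_2(1/8) -1/4 × log_2(1/4)
H = 2.2500 bits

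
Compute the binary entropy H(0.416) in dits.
0.2949 dits

The binary entropy function is:
H(p) = -p log(p) - (1-p) log(1-p)

H(0.416) = -0.416 × log_10(0.416) - 0.584 × log_10(0.584)
H(0.416) = 0.2949 dits

Note: Binary entropy is maximized at p=0.5 (H=1 bit) and minimized at p=0 or p=1 (H=0).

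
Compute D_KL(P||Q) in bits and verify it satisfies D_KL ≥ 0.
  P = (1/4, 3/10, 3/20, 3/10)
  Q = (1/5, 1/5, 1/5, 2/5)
0.0692 bits

KL divergence satisfies the Gibbs inequality: D_KL(P||Q) ≥ 0 for all distributions P, Q.

D_KL(P||Q) = Σ p(x) log(p(x)/q(x))
Term by term:
  x=0: 1/4 × log_2[(1/4)/(1/5)] = 0.0805
  x=1: 3/10 × log_2[(3/10)/(1/5)] = 0.1755
  x=2: 3/20 × log_2[(3/20)/(1/5)] = -0.0623
  x=3: 3/10 × log_2[(3/10)/(2/5)] = -0.1245
D_KL(P||Q) = 0.0692 bits

D_KL(P||Q) = 0.0692 ≥ 0 ✓

This non-negativity is a fundamental property: relative entropy cannot be negative because it measures how different Q is from P.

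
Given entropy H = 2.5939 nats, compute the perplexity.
13.3819

Perplexity is e^H (or exp(H) for natural log).

H = 2.5939 nats
Perplexity = e^2.5939 = 13.3819

Interpretation: The model's uncertainty is equivalent to choosing uniformly among 13.4 options.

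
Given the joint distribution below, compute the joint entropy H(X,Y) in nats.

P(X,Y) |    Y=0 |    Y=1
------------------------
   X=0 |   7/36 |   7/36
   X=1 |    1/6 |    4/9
1.2959 nats

Joint entropy is H(X,Y) = -Σ_{x,y} p(x,y) log p(x,y).

Summing over all non-zero entries:
H(X,Y) = -[7/36·log_e(7/36) + 7/36·log_e(7/36) + 1/6·log_e(1/6) + 4/9·log_e(4/9)]
H(X,Y) = 1.2959 nats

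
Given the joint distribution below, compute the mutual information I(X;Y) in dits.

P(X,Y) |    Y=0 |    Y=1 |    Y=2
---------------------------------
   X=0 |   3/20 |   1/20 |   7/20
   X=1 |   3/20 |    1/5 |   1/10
0.0507 dits

Mutual information: I(X;Y) = H(X) + H(Y) - H(X,Y)

Marginals:
P(X) = (11/20, 9/20), H(X) = 0.2989 dits
P(Y) = (3/10, 1/4, 9/20), H(Y) = 0.4634 dits

Joint entropy: H(X,Y) = 0.7116 dits

I(X;Y) = 0.2989 + 0.4634 - 0.7116 = 0.0507 dits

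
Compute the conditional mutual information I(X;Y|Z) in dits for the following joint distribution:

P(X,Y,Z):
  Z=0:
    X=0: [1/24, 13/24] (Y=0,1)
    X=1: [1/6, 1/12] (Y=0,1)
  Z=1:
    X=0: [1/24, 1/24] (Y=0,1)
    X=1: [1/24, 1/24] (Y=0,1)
0.0692 dits

Conditional mutual information: I(X;Y|Z) = H(X|Z) + H(Y|Z) - H(X,Y|Z)

H(Z) = 0.1957
H(X,Z) = 0.4669 → H(X|Z) = 0.2713
H(Y,Z) = 0.4494 → H(Y|Z) = 0.2537
H(X,Y,Z) = 0.6514 → H(X,Y|Z) = 0.4557

I(X;Y|Z) = 0.2713 + 0.2537 - 0.4557 = 0.0692 dits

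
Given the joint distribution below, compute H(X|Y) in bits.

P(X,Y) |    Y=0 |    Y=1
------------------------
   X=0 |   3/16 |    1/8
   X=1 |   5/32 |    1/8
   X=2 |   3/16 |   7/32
1.5565 bits

Using the chain rule: H(X|Y) = H(X,Y) - H(Y)

First, compute H(X,Y) = 2.5537 bits

Marginal P(Y) = (17/32, 15/32)
H(Y) = 0.9972 bits

H(X|Y) = H(X,Y) - H(Y) = 2.5537 - 0.9972 = 1.5565 bits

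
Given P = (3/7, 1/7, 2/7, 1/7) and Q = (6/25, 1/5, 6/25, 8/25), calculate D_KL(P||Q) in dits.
0.0586 dits

KL divergence: D_KL(P||Q) = Σ p(x) log(p(x)/q(x))

Computing term by term:
  x=0: 3/7 × log_10[(3/7)/(6/25)] = 3/7 × 0.2518 = 0.1079
  x=1: 1/7 × log_10[(1/7)/(1/5)] = 1/7 × -0.1461 = -0.0209
  x=2: 2/7 × log_10[(2/7)/(6/25)] = 2/7 × 0.0757 = 0.0216
  x=3: 1/7 × log_10[(1/7)/(8/25)] = 1/7 × -0.3502 = -0.0500

D_KL(P||Q) = 0.0586 dits

Note: KL divergence is always non-negative and equals 0 iff P = Q.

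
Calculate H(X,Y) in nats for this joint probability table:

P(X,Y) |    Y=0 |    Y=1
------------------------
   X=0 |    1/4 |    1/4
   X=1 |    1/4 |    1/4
1.3863 nats

Joint entropy is H(X,Y) = -Σ_{x,y} p(x,y) log p(x,y).

Summing over all non-zero entries:
H(X,Y) = -[1/4·log_e(1/4) + 1/4·log_e(1/4) + 1/4·log_e(1/4) + 1/4·log_e(1/4)]
H(X,Y) = 1.3863 nats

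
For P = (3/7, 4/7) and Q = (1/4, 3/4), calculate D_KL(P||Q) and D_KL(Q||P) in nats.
D_KL(P||Q) = 0.0756, D_KL(Q||P) = 0.0692

KL divergence is not symmetric: D_KL(P||Q) ≠ D_KL(Q||P) in general.

D_KL(P||Q) = 0.0756 nats
D_KL(Q||P) = 0.0692 nats

No, they are not equal!

This asymmetry is why KL divergence is not a true distance metric.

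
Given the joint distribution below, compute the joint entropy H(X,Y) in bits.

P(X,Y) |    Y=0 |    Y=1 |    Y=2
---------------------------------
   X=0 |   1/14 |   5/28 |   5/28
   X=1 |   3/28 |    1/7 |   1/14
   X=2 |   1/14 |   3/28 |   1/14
3.0670 bits

Joint entropy is H(X,Y) = -Σ_{x,y} p(x,y) log p(x,y).

Summing over all non-zero entries:
H(X,Y) = -[1/14·log_2(1/14) + 5/28·log_2(5/28) + 5/28·log_2(5/28) + 3/28·log_2(3/28) + 1/7·log_2(1/7) + 1/14·log_2(1/14) + 1/14·log_2(1/14) + 3/28·log_2(3/28) + 1/14·log_2(1/14)]
H(X,Y) = 3.0670 bits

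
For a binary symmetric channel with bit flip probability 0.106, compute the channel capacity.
0.5123 bits

For a binary symmetric channel (BSC) with error probability p:
Capacity C = 1 - H(p) bits per symbol

where H(p) = -p log₂(p) - (1-p) log₂(1-p) is the binary entropy function.

H(0.106) = 0.4877 bits
C = 1 - 0.4877 = 0.5123 bits per symbol

This means we can reliably transmit up to 0.5123 bits of information per channel use.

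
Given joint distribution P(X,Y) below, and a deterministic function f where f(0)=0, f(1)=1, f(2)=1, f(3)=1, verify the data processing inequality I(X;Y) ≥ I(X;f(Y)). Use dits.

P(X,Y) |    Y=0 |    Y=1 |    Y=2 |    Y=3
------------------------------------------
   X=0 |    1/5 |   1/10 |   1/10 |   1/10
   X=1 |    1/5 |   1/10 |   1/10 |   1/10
I(X;Y) = 0.0000, I(X;f(Y)) = 0.0000, inequality holds: 0.0000 ≥ 0.0000

Data Processing Inequality: For any Markov chain X → Y → Z, we have I(X;Y) ≥ I(X;Z).

Here Z = f(Y) is a deterministic function of Y, forming X → Y → Z.

Original I(X;Y) = 0.0000 dits

After applying f:
P(X,Z) where Z=f(Y):
- P(X,Z=0) = P(X,Y=0)
- P(X,Z=1) = P(X,Y=1) + P(X,Y=2) + P(X,Y=3)

I(X;Z) = I(X;f(Y)) = 0.0000 dits

Verification: 0.0000 ≥ 0.0000 ✓

Information cannot be created by processing; the function f can only lose information about X.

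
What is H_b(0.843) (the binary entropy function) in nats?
0.4347 nats

The binary entropy function is:
H(p) = -p log(p) - (1-p) log(1-p)

H(0.843) = -0.843 × log_e(0.843) - 0.157 × log_e(0.157)
H(0.843) = 0.4347 nats

Note: Binary entropy is maximized at p=0.5 (H=1 bit) and minimized at p=0 or p=1 (H=0).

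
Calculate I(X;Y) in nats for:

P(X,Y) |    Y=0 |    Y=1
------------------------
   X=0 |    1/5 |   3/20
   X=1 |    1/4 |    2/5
0.0160 nats

Mutual information: I(X;Y) = H(X) + H(Y) - H(X,Y)

Marginals:
P(X) = (7/20, 13/20), H(X) = 0.6474 nats
P(Y) = (9/20, 11/20), H(Y) = 0.6881 nats

Joint entropy: H(X,Y) = 1.3195 nats

I(X;Y) = 0.6474 + 0.6881 - 1.3195 = 0.0160 nats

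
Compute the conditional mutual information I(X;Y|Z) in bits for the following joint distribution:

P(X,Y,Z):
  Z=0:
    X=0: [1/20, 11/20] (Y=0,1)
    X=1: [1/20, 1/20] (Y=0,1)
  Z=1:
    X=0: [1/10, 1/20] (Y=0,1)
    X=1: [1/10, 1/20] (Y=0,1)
0.0659 bits

Conditional mutual information: I(X;Y|Z) = H(X|Z) + H(Y|Z) - H(X,Y|Z)

H(Z) = 0.8813
H(X,Z) = 1.5955 → H(X|Z) = 0.7142
H(Y,Z) = 1.5710 → H(Y|Z) = 0.6897
H(X,Y,Z) = 2.2192 → H(X,Y|Z) = 1.3379

I(X;Y|Z) = 0.7142 + 0.6897 - 1.3379 = 0.0659 bits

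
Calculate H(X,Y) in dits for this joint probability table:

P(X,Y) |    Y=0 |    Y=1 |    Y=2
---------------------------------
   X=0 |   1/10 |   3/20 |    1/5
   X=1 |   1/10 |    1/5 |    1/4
0.7537 dits

Joint entropy is H(X,Y) = -Σ_{x,y} p(x,y) log p(x,y).

Summing over all non-zero entries:
H(X,Y) = -[1/10·log_10(1/10) + 3/20·log_10(3/20) + 1/5·log_10(1/5) + 1/10·log_10(1/10) + 1/5·log_10(1/5) + 1/4·log_10(1/4)]
H(X,Y) = 0.7537 dits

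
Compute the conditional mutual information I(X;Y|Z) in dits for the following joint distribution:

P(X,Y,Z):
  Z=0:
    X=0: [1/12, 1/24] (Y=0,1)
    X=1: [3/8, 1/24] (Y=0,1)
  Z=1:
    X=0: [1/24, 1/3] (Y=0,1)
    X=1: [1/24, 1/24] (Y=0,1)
0.0201 dits

Conditional mutual information: I(X;Y|Z) = H(X|Z) + H(Y|Z) - H(X,Y|Z)

H(Z) = 0.2995
H(X,Z) = 0.5210 → H(X|Z) = 0.2215
H(Y,Z) = 0.4949 → H(Y|Z) = 0.1954
H(X,Y,Z) = 0.6963 → H(X,Y|Z) = 0.3967

I(X;Y|Z) = 0.2215 + 0.1954 - 0.3967 = 0.0201 dits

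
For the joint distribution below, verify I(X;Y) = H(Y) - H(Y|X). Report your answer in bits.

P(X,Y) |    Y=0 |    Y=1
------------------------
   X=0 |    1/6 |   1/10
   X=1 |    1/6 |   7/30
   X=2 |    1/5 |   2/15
I(X;Y) = 0.0267 bits

Mutual information has multiple equivalent forms:
- I(X;Y) = H(X) - H(X|Y)
- I(X;Y) = H(Y) - H(Y|X)
- I(X;Y) = H(X) + H(Y) - H(X,Y)

Computing all quantities:
H(X) = 1.5656, H(Y) = 0.9968, H(X,Y) = 2.5357
H(X|Y) = 1.5389, H(Y|X) = 0.9701

Verification:
H(X) - H(X|Y) = 1.5656 - 1.5389 = 0.0267
H(Y) - H(Y|X) = 0.9968 - 0.9701 = 0.0267
H(X) + H(Y) - H(X,Y) = 1.5656 + 0.9968 - 2.5357 = 0.0267

All forms give I(X;Y) = 0.0267 bits. ✓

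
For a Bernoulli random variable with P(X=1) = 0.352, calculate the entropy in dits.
0.2817 dits

The binary entropy function is:
H(p) = -p log(p) - (1-p) log(1-p)

H(0.352) = -0.352 × log_10(0.352) - 0.648 × log_10(0.648)
H(0.352) = 0.2817 dits

Note: Binary entropy is maximized at p=0.5 (H=1 bit) and minimized at p=0 or p=1 (H=0).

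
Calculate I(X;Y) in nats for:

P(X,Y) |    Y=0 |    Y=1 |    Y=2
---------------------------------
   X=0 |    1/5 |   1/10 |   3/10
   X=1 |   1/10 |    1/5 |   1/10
0.0662 nats

Mutual information: I(X;Y) = H(X) + H(Y) - H(X,Y)

Marginals:
P(X) = (3/5, 2/5), H(X) = 0.6730 nats
P(Y) = (3/10, 3/10, 2/5), H(Y) = 1.0889 nats

Joint entropy: H(X,Y) = 1.6957 nats

I(X;Y) = 0.6730 + 1.0889 - 1.6957 = 0.0662 nats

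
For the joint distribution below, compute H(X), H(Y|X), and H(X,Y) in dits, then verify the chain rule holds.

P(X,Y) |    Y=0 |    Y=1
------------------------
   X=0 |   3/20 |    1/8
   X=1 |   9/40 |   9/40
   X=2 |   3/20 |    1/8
H(X,Y) = 0.7645, H(X) = 0.4644, H(Y|X) = 0.3000 (all in dits)

Chain rule: H(X,Y) = H(X) + H(Y|X)

Left side — joint entropy directly:
H(X,Y) = -Σ p(x,y) log p(x,y) = 0.7645 dits

Right side — compute H(Y|X) from the conditional distributions:
P(X) = (11/40, 9/20, 11/40), so H(X) = 0.4644 dits
H(Y|X) = Σ_x P(X=x) · H(Y|X=x):
  P(Y|X=0) = (6/11, 5/11), H(Y|X=0) = 0.2992, weight P(X=0) = 11/40
  P(Y|X=1) = (1/2, 1/2), H(Y|X=1) = 0.3010, weight P(X=1) = 9/20
  P(Y|X=2) = (6/11, 5/11), H(Y|X=2) = 0.2992, weight P(X=2) = 11/40
H(Y|X) = 0.3000 dits

H(X) + H(Y|X) = 0.4644 + 0.3000 = 0.7645 dits

Both sides equal 0.7645 dits. ✓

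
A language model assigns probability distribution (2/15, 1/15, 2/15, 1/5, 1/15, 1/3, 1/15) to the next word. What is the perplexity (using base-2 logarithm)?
5.8533

Perplexity is 2^H (or exp(H) for natural log).

First, H = -Σ p log p = 2.5493 bits
Perplexity = 2^2.5493 = 5.8533

Interpretation: The model's uncertainty is equivalent to choosing uniformly among 5.9 options.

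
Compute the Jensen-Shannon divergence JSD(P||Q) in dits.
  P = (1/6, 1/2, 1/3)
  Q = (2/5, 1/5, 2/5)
0.0258 dits

Jensen-Shannon divergence is:
JSD(P||Q) = 0.5 × D_KL(P||M) + 0.5 × D_KL(Q||M)
where M = 0.5 × (P + Q) is the mixture distribution.

M = 0.5 × (1/6, 1/2, 1/3) + 0.5 × (2/5, 1/5, 2/5) = (0.283333, 7/20, 11/30)

D_KL(P||M) = 0.0252 dits
D_KL(Q||M) = 0.0264 dits

JSD(P||Q) = 0.5 × 0.0252 + 0.5 × 0.0264 = 0.0258 dits

Unlike KL divergence, JSD is symmetric and bounded: 0 ≤ JSD ≤ log(2).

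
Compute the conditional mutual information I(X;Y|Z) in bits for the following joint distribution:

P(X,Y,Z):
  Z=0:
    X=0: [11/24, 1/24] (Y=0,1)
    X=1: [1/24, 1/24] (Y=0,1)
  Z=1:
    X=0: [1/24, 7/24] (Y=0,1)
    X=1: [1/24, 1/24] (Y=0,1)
0.0912 bits

Conditional mutual information: I(X;Y|Z) = H(X|Z) + H(Y|Z) - H(X,Y|Z)

H(Z) = 0.9799
H(X,Z) = 1.6258 → H(X|Z) = 0.6459
H(Y,Z) = 1.6258 → H(Y|Z) = 0.6459
H(X,Y,Z) = 2.1806 → H(X,Y|Z) = 1.2007

I(X;Y|Z) = 0.6459 + 0.6459 - 1.2007 = 0.0912 bits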